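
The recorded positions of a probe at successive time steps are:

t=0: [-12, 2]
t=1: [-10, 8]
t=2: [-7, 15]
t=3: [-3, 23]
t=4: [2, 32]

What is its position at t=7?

[23, 65]

Taking differences between consecutive positions: [+2, +6], [+3, +7], [+4, +8], [+5, +9]. These grow by [+1, +1] each step.
step 5: [2, 32] + [+6, +10] → [8, 42]
step 6: [8, 42] + [+7, +11] → [15, 53]
step 7: [15, 53] + [+8, +12] → [23, 65]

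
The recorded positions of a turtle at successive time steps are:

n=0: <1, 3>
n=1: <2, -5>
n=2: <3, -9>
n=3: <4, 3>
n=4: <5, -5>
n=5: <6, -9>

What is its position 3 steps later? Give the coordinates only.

<9, -9>

The first coordinate changes by +1 each step, so at step 8 it is 1 + 8·(1) = 9.
The second coordinate repeats the cycle [3, -5, -9] with period 3; step 8 mod 3 = 2, giving -9.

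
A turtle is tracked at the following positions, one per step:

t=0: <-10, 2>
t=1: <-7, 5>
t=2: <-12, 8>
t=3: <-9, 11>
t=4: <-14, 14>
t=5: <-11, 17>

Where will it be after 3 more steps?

Step-to-step displacements: <+3, +3>, <-5, +3>, <+3, +3>, <-5, +3>, <+3, +3> — a repeating cycle of length 2.
step 6: apply <-5, +3> → <-16, 20>
step 7: apply <+3, +3> → <-13, 23>
step 8: apply <-5, +3> → <-18, 26>

<-18, 26>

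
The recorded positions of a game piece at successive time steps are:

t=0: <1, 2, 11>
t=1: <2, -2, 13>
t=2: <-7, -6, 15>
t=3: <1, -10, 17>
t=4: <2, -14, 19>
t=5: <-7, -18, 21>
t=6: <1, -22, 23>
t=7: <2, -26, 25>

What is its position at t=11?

<-7, -42, 33>

First: cycles through 1, 2, -7 every 3 steps. Step 11 lands at position 2 of the cycle → -7.
Second: linear, -4 per step → -42 at step 11.
Third: linear, +2 per step → 33 at step 11.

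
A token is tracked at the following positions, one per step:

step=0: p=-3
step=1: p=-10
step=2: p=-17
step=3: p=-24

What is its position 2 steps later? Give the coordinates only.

p=-38

Each step adds -7 to the position.
step 4: -24 − 7 → p=-31
step 5: -31 − 7 → p=-38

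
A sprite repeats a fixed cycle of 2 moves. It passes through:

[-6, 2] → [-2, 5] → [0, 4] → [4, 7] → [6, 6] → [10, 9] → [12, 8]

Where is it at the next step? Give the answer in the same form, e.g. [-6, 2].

[16, 11]

The moves between consecutive positions are [+4, +3], [+2, -1], [+4, +3], [+2, -1], [+4, +3], [+2, -1]; they repeat the 2-cycle [[+4, +3], [+2, -1]].
step 7: apply [+4, +3] → [16, 11]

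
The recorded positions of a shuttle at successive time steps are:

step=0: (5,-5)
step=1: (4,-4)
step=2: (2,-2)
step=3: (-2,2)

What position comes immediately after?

(-10,10)

The jumps are (-1,+1), (-2,+2), (-4,+4) — a geometric progression with ratio 2.
step 4: (-2,2) + (-8,+8) → (-10,10)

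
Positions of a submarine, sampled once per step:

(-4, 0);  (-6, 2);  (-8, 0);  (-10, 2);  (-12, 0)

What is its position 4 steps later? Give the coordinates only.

(-20, 0)

The first coordinate changes by -2 each step, so at step 8 it is -4 + 8·(-2) = -20.
The second coordinate repeats the cycle [0, 2] with period 2; step 8 mod 2 = 0, giving 0.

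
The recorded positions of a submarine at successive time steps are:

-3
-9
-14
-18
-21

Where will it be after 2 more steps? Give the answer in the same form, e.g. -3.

Taking differences between consecutive positions: -6, -5, -4, -3. These grow by +1 each step.
step 5: -21 − 2 → -23
step 6: -23 − 1 → -24

-24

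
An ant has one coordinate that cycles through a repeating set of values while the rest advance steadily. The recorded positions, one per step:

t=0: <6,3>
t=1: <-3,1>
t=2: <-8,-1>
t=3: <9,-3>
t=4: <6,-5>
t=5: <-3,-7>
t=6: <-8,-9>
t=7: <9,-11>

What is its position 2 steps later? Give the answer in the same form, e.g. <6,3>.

<-3,-15>

The first coordinate repeats the cycle [6, -3, -8, 9] with period 4; step 9 mod 4 = 1, giving -3.
The second coordinate changes by -2 each step, so at step 9 it is 3 + 9·(-2) = -15.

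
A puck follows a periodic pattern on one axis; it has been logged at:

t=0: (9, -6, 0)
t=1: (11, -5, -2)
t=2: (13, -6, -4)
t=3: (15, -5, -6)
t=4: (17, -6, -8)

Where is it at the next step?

(19, -5, -10)

The first coordinate changes by +2 each step, so at step 5 it is 9 + 5·(2) = 19.
The second coordinate repeats the cycle [-6, -5] with period 2; step 5 mod 2 = 1, giving -5.
The third coordinate changes by -2 each step, so at step 5 it is 0 + 5·(-2) = -10.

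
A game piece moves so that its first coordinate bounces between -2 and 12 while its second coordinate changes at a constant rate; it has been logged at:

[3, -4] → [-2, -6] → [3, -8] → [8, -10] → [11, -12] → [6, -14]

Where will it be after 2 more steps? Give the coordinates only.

The first coordinate travels 5 per step and bounces off the walls at -2 and 12.
  step 6: 6 → 1
  step 7: 1 → 0
The second coordinate changes by -2 each step: at step 7 it is -18.

[0, -18]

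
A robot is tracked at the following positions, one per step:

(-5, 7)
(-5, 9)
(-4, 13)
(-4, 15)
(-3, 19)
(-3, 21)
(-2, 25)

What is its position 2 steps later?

The moves between consecutive positions are (+0, +2), (+1, +4), (+0, +2), (+1, +4), (+0, +2), (+1, +4); they repeat the 2-cycle [(+0, +2), (+1, +4)].
step 7: apply (+0, +2) → (-2, 27)
step 8: apply (+1, +4) → (-1, 31)

(-1, 31)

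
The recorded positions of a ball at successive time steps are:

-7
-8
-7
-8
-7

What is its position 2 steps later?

-7

The jumps are -1, +1, -1, +1 — a geometric progression with ratio -1.
step 5: -7 − 1 → -8
step 6: -8 + 1 → -7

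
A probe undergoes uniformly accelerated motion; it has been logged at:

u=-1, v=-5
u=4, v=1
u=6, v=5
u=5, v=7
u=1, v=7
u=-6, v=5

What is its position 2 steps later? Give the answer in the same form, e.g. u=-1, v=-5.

Taking differences between consecutive positions: (+5,+6), (+2,+4), (-1,+2), (-4,+0), (-7,-2). These grow by (-3,-2) each step.
step 6: u=-6, v=5 + (-10,-4) → u=-16, v=1
step 7: u=-16, v=1 + (-13,-6) → u=-29, v=-5

u=-29, v=-5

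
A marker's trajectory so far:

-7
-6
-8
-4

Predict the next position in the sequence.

-12

Consecutive displacements +1, -2, +4 scale by a factor of -2 each step.
step 4: -4 − 8 → -12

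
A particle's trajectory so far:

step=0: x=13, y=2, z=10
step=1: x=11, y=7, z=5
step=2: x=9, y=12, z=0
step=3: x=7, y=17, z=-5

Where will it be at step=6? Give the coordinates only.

x=1, y=32, z=-20

The position changes by (-2, +5, -5) every step.
step 4: x=7, y=17, z=-5 + (-2, +5, -5) → x=5, y=22, z=-10
step 5: x=5, y=22, z=-10 + (-2, +5, -5) → x=3, y=27, z=-15
step 6: x=3, y=27, z=-15 + (-2, +5, -5) → x=1, y=32, z=-20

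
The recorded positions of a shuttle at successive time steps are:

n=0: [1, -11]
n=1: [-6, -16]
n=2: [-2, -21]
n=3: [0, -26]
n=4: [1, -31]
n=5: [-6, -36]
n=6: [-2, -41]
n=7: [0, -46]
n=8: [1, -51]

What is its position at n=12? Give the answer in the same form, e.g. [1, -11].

First: cycles through 1, -6, -2, 0 every 4 steps. Step 12 lands at position 0 of the cycle → 1.
Second: linear, -5 per step → -71 at step 12.

[1, -71]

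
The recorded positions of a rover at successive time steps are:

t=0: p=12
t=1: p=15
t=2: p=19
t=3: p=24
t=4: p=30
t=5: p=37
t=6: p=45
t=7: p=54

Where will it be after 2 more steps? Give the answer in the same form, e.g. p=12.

p=75

First differences are +3, +4, +5, +6, +7, +8, +9; their common second difference is +1 (constant acceleration).
step 8: 54 + 10 → p=64
step 9: 64 + 11 → p=75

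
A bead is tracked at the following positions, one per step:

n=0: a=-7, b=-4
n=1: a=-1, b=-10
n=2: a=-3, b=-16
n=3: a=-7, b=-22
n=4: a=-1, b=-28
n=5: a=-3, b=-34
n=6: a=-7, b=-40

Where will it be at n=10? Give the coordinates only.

a=-1, b=-64

The a coordinate repeats the cycle [-7, -1, -3] with period 3; step 10 mod 3 = 1, giving -1.
The b coordinate changes by -6 each step, so at step 10 it is -4 + 10·(-6) = -64.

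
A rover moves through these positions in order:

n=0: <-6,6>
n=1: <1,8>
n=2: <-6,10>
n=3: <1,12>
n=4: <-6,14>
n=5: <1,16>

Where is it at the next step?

First: cycles through -6, 1 every 2 steps. Step 6 lands at position 0 of the cycle → -6.
Second: linear, +2 per step → 18 at step 6.

<-6,18>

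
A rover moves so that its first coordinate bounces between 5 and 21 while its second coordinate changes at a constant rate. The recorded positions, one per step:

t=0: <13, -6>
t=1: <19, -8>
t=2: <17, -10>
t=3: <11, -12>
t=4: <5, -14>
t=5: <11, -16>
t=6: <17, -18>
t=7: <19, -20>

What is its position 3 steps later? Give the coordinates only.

The first coordinate reflects between 5 and 21, moving 6 per step.
  step 8: 19 → 13
  step 9: 13 → 7
  step 10: 7 → 9
The second coordinate changes by -2 each step: at step 10 it is -26.

<9, -26>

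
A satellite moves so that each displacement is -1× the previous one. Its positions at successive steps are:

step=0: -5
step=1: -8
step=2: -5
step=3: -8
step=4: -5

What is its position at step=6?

-5

Consecutive displacements -3, +3, -3, +3 scale by a factor of -1 each step.
step 5: -5 − 3 → -8
step 6: -8 + 3 → -5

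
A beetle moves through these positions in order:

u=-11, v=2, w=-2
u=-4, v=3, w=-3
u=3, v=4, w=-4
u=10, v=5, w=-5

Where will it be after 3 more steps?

u=31, v=8, w=-8

The position changes by (+7, +1, -1) every step.
step 4: u=10, v=5, w=-5 + (+7, +1, -1) → u=17, v=6, w=-6
step 5: u=17, v=6, w=-6 + (+7, +1, -1) → u=24, v=7, w=-7
step 6: u=24, v=7, w=-7 + (+7, +1, -1) → u=31, v=8, w=-8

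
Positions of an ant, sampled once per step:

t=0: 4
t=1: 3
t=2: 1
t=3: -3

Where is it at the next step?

The jumps are -1, -2, -4 — a geometric progression with ratio 2.
step 4: -3 − 8 → -11

-11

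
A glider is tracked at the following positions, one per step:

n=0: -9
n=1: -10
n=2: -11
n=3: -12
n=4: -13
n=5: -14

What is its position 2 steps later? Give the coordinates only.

-16

Constant displacement of -1 per step.
step 6: -14 − 1 → -15
step 7: -15 − 1 → -16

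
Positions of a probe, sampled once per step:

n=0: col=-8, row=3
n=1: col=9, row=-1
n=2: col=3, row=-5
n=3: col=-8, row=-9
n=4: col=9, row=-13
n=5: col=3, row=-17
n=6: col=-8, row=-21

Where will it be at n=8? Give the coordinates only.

col=3, row=-29

The col coordinate repeats the cycle [-8, 9, 3] with period 3; step 8 mod 3 = 2, giving 3.
The row coordinate changes by -4 each step, so at step 8 it is 3 + 8·(-4) = -29.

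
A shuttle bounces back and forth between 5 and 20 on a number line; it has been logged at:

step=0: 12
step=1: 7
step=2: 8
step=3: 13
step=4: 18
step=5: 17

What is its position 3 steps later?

8

The value reflects between 5 and 20, moving 5 per step.
  step 6: 17 → 12
  step 7: 12 → 7
  step 8: 7 → 8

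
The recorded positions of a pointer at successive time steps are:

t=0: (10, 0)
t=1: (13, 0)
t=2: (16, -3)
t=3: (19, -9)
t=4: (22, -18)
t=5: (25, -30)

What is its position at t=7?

Successive displacements: (+3, +0), (+3, -3), (+3, -6), (+3, -9), (+3, -12) — each changes by (+0, -3).
step 6: (25, -30) + (+3, -15) → (28, -45)
step 7: (28, -45) + (+3, -18) → (31, -63)

(31, -63)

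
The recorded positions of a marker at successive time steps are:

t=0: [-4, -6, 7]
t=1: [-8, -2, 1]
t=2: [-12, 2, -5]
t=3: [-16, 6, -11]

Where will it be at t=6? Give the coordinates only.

[-28, 18, -29]

The position changes by [-4, +4, -6] every step.
step 4: [-16, 6, -11] + [-4, +4, -6] → [-20, 10, -17]
step 5: [-20, 10, -17] + [-4, +4, -6] → [-24, 14, -23]
step 6: [-24, 14, -23] + [-4, +4, -6] → [-28, 18, -29]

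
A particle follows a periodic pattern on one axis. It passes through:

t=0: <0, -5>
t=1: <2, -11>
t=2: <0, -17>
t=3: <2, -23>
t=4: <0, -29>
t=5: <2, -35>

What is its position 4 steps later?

<2, -59>

The first coordinate repeats the cycle [0, 2] with period 2; step 9 mod 2 = 1, giving 2.
The second coordinate changes by -6 each step, so at step 9 it is -5 + 9·(-6) = -59.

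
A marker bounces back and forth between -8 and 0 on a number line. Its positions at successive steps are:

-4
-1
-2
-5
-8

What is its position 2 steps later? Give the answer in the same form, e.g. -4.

The value travels 3 per step and bounces off the walls at -8 and 0.
  step 5: -8 → -5
  step 6: -5 → -2

-2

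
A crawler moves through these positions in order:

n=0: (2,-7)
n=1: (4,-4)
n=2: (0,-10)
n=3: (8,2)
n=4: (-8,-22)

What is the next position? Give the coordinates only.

(24,26)

Step-to-step displacements: (+2,+3), (-4,-6), (+8,+12), (-16,-24); each is -2× the previous.
step 5: (-8,-22) + (+32,+48) → (24,26)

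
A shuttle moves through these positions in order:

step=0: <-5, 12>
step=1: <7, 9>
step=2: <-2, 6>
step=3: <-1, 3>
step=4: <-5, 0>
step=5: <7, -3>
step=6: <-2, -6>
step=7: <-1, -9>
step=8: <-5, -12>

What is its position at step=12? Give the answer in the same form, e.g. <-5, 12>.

First: cycles through -5, 7, -2, -1 every 4 steps. Step 12 lands at position 0 of the cycle → -5.
Second: linear, -3 per step → -24 at step 12.

<-5, -24>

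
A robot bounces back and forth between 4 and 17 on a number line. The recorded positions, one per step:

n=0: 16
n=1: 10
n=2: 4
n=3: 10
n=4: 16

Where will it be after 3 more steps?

8

The value reflects between 4 and 17, moving 6 per step.
  step 5: 16 → 12
  step 6: 12 → 6
  step 7: 6 → 8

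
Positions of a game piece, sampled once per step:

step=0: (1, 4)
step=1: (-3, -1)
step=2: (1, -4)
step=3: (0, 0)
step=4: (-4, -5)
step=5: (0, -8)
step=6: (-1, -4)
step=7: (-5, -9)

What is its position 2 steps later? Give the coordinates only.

(-2, -8)

The moves between consecutive positions are (-4, -5), (+4, -3), (-1, +4), (-4, -5), (+4, -3), (-1, +4), (-4, -5); they repeat the 3-cycle [(-4, -5), (+4, -3), (-1, +4)].
step 8: apply (+4, -3) → (-1, -12)
step 9: apply (-1, +4) → (-2, -8)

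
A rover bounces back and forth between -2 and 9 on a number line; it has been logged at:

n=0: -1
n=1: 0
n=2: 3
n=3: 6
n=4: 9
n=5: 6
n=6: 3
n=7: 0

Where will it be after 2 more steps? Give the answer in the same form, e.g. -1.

2

The value reflects between -2 and 9, moving 3 per step.
  step 8: 0 → -1
  step 9: -1 → 2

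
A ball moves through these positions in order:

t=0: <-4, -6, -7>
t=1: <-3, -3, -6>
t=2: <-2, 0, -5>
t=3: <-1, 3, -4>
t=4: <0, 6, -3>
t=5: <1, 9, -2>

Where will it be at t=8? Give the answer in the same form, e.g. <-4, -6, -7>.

<4, 18, 1>

Each step adds <+1, +3, +1> to the position.
step 6: <1, 9, -2> + <+1, +3, +1> → <2, 12, -1>
step 7: <2, 12, -1> + <+1, +3, +1> → <3, 15, 0>
step 8: <3, 15, 0> + <+1, +3, +1> → <4, 18, 1>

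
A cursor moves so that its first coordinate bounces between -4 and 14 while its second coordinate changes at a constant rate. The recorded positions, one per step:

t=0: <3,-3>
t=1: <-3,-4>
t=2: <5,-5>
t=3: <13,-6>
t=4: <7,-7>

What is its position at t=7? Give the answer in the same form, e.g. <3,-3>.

The first coordinate travels 8 per step and bounces off the walls at -4 and 14.
  step 5: 7 → -1
  step 6: -1 → 1
  step 7: 1 → 9
The second coordinate changes by -1 each step: at step 7 it is -10.

<9,-10>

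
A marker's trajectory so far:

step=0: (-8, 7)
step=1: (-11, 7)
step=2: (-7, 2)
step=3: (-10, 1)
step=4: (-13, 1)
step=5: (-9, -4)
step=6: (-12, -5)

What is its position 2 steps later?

Differencing gives (-3, +0), (+4, -5), (-3, -1), (-3, +0), (+4, -5), (-3, -1). This is the pattern (-3, +0), (+4, -5), (-3, -1) repeated.
step 7: apply (-3, +0) → (-15, -5)
step 8: apply (+4, -5) → (-11, -10)

(-11, -10)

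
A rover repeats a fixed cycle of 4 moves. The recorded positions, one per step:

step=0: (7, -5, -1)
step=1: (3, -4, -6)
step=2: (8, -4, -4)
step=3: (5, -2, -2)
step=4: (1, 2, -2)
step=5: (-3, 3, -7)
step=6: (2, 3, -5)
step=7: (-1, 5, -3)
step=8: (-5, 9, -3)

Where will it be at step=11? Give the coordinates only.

(-7, 12, -4)

Differencing gives (-4, +1, -5), (+5, +0, +2), (-3, +2, +2), (-4, +4, +0), (-4, +1, -5), (+5, +0, +2), (-3, +2, +2), (-4, +4, +0). This is the pattern (-4, +1, -5), (+5, +0, +2), (-3, +2, +2), (-4, +4, +0) repeated.
step 9: apply (-4, +1, -5) → (-9, 10, -8)
step 10: apply (+5, +0, +2) → (-4, 10, -6)
step 11: apply (-3, +2, +2) → (-7, 12, -4)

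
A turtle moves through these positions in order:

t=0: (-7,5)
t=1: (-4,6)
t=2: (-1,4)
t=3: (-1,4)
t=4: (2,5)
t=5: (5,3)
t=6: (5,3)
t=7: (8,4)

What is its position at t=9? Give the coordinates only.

(11,2)

Step-to-step displacements: (+3,+1), (+3,-2), (+0,+0), (+3,+1), (+3,-2), (+0,+0), (+3,+1) — a repeating cycle of length 3.
step 8: apply (+3,-2) → (11,2)
step 9: apply (+0,+0) → (11,2)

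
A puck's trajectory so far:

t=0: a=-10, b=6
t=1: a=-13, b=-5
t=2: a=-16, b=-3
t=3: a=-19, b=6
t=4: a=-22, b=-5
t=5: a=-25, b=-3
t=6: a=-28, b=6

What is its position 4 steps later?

The a coordinate changes by -3 each step, so at step 10 it is -10 + 10·(-3) = -40.
The b coordinate repeats the cycle [6, -5, -3] with period 3; step 10 mod 3 = 1, giving -5.

a=-40, b=-5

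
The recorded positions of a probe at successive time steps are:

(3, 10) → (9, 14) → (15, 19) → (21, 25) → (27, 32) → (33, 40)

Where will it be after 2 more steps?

(45, 59)

Taking differences between consecutive positions: (+6, +4), (+6, +5), (+6, +6), (+6, +7), (+6, +8). These grow by (+0, +1) each step.
step 6: (33, 40) + (+6, +9) → (39, 49)
step 7: (39, 49) + (+6, +10) → (45, 59)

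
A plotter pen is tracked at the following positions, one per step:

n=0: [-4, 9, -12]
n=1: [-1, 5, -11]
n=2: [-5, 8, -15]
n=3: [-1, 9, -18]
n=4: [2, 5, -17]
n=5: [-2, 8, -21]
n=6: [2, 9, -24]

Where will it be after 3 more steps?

Step-to-step displacements: [+3, -4, +1], [-4, +3, -4], [+4, +1, -3], [+3, -4, +1], [-4, +3, -4], [+4, +1, -3] — a repeating cycle of length 3.
step 7: apply [+3, -4, +1] → [5, 5, -23]
step 8: apply [-4, +3, -4] → [1, 8, -27]
step 9: apply [+4, +1, -3] → [5, 9, -30]

[5, 9, -30]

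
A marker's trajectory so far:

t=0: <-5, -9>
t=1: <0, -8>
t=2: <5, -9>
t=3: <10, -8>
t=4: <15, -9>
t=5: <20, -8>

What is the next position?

<25, -9>

The first coordinate changes by +5 each step, so at step 6 it is -5 + 6·(5) = 25.
The second coordinate repeats the cycle [-9, -8] with period 2; step 6 mod 2 = 0, giving -9.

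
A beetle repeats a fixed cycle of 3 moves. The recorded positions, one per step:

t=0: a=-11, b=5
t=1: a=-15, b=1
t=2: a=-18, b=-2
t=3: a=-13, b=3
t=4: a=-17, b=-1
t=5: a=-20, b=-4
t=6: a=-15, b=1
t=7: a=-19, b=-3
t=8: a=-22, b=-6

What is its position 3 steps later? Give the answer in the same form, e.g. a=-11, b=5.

Differencing gives (-4,-4), (-3,-3), (+5,+5), (-4,-4), (-3,-3), (+5,+5), (-4,-4), (-3,-3). This is the pattern (-4,-4), (-3,-3), (+5,+5) repeated.
step 9: apply (+5,+5) → a=-17, b=-1
step 10: apply (-4,-4) → a=-21, b=-5
step 11: apply (-3,-3) → a=-24, b=-8

a=-24, b=-8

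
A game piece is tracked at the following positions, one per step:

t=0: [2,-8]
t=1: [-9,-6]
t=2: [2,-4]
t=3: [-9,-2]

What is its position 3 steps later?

First: cycles through 2, -9 every 2 steps. Step 6 lands at position 0 of the cycle → 2.
Second: linear, +2 per step → 4 at step 6.

[2,4]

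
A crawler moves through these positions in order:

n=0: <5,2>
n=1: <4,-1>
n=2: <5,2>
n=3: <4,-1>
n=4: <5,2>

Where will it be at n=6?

<5,2>

The jumps are <-1,-3>, <+1,+3>, <-1,-3>, <+1,+3> — a geometric progression with ratio -1.
step 5: <5,2> + <-1,-3> → <4,-1>
step 6: <4,-1> + <+1,+3> → <5,2>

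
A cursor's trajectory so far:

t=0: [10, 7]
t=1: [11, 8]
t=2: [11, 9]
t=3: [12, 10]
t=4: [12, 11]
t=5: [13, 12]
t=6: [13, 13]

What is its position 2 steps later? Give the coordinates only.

[14, 15]

The moves between consecutive positions are [+1, +1], [+0, +1], [+1, +1], [+0, +1], [+1, +1], [+0, +1]; they repeat the 2-cycle [[+1, +1], [+0, +1]].
step 7: apply [+1, +1] → [14, 14]
step 8: apply [+0, +1] → [14, 15]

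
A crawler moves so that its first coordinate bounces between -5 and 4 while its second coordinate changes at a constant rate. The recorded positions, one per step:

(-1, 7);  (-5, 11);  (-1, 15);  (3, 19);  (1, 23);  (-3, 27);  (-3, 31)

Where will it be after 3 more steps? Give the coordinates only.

(-1, 43)

The first coordinate travels 4 per step and bounces off the walls at -5 and 4.
  step 7: -3 → 1
  step 8: 1 → 3
  step 9: 3 → -1
The second coordinate changes by +4 each step: at step 9 it is 43.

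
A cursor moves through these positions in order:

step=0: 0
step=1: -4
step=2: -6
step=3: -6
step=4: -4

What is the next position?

0

First differences are -4, -2, +0, +2; their common second difference is +2 (constant acceleration).
step 5: -4 + 4 → 0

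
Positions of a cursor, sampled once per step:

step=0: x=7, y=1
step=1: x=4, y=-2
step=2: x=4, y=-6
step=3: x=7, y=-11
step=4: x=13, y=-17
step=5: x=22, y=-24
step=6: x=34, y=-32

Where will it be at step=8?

x=67, y=-51

First differences are (-3, -3), (+0, -4), (+3, -5), (+6, -6), (+9, -7), (+12, -8); their common second difference is (+3, -1) (constant acceleration).
step 7: x=34, y=-32 + (+15, -9) → x=49, y=-41
step 8: x=49, y=-41 + (+18, -10) → x=67, y=-51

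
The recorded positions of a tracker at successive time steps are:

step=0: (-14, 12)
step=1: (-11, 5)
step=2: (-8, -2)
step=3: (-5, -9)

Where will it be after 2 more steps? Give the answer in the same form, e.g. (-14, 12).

(1, -23)

Constant displacement of (+3, -7) per step.
step 4: (-5, -9) + (+3, -7) → (-2, -16)
step 5: (-2, -16) + (+3, -7) → (1, -23)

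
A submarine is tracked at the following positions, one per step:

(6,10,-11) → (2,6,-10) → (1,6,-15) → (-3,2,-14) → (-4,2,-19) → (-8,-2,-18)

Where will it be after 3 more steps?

The moves between consecutive positions are (-4,-4,+1), (-1,+0,-5), (-4,-4,+1), (-1,+0,-5), (-4,-4,+1); they repeat the 2-cycle [(-4,-4,+1), (-1,+0,-5)].
step 6: apply (-1,+0,-5) → (-9,-2,-23)
step 7: apply (-4,-4,+1) → (-13,-6,-22)
step 8: apply (-1,+0,-5) → (-14,-6,-27)

(-14,-6,-27)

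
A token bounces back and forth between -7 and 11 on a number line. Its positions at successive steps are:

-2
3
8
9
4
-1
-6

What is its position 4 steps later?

10

The value reflects between -7 and 11, moving 5 per step.
  step 7: -6 → -3
  step 8: -3 → 2
  step 9: 2 → 7
  step 10: 7 → 10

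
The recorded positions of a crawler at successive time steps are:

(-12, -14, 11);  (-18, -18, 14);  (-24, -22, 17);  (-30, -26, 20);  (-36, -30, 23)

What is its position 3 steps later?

(-54, -42, 32)

Constant displacement of (-6, -4, +3) per step.
step 5: (-36, -30, 23) + (-6, -4, +3) → (-42, -34, 26)
step 6: (-42, -34, 26) + (-6, -4, +3) → (-48, -38, 29)
step 7: (-48, -38, 29) + (-6, -4, +3) → (-54, -42, 32)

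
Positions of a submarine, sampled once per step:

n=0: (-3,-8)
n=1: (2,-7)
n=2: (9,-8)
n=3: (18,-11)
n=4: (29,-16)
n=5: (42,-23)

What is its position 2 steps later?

(74,-43)

Taking differences between consecutive positions: (+5,+1), (+7,-1), (+9,-3), (+11,-5), (+13,-7). These grow by (+2,-2) each step.
step 6: (42,-23) + (+15,-9) → (57,-32)
step 7: (57,-32) + (+17,-11) → (74,-43)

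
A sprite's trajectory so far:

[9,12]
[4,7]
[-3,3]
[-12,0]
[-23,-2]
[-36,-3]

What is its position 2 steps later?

[-68,-2]

Taking differences between consecutive positions: [-5,-5], [-7,-4], [-9,-3], [-11,-2], [-13,-1]. These grow by [-2,+1] each step.
step 6: [-36,-3] + [-15,+0] → [-51,-3]
step 7: [-51,-3] + [-17,+1] → [-68,-2]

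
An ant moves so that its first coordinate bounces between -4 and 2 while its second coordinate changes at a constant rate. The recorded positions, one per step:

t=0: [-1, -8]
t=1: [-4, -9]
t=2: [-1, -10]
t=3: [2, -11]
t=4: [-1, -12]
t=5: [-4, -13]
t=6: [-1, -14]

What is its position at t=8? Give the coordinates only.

The first coordinate travels 3 per step and bounces off the walls at -4 and 2.
  step 7: -1 → 2
  step 8: 2 → -1
The second coordinate changes by -1 each step: at step 8 it is -16.

[-1, -16]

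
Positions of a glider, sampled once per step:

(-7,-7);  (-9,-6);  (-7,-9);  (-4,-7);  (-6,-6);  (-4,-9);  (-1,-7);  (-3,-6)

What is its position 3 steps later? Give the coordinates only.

Step-to-step displacements: (-2,+1), (+2,-3), (+3,+2), (-2,+1), (+2,-3), (+3,+2), (-2,+1) — a repeating cycle of length 3.
step 8: apply (+2,-3) → (-1,-9)
step 9: apply (+3,+2) → (2,-7)
step 10: apply (-2,+1) → (0,-6)

(0,-6)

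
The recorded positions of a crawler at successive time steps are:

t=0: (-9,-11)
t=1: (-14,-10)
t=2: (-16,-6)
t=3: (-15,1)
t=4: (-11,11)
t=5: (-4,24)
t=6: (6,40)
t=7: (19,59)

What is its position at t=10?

(76,134)

Successive displacements: (-5,+1), (-2,+4), (+1,+7), (+4,+10), (+7,+13), (+10,+16), (+13,+19) — each changes by (+3,+3).
step 8: (19,59) + (+16,+22) → (35,81)
step 9: (35,81) + (+19,+25) → (54,106)
step 10: (54,106) + (+22,+28) → (76,134)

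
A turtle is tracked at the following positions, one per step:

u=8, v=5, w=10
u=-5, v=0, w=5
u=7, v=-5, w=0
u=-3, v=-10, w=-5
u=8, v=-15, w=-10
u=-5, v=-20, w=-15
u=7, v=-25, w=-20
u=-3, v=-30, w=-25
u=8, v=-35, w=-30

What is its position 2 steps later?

U: cycles through 8, -5, 7, -3 every 4 steps. Step 10 lands at position 2 of the cycle → 7.
V: linear, -5 per step → -45 at step 10.
W: linear, -5 per step → -40 at step 10.

u=7, v=-45, w=-40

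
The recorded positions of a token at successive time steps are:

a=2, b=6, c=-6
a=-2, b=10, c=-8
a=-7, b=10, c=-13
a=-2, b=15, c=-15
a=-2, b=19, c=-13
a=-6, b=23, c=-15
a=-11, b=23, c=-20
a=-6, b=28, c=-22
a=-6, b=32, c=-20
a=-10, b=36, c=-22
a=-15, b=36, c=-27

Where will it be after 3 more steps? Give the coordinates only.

Differencing gives (-4, +4, -2), (-5, +0, -5), (+5, +5, -2), (+0, +4, +2), (-4, +4, -2), (-5, +0, -5), (+5, +5, -2), (+0, +4, +2), (-4, +4, -2), (-5, +0, -5). This is the pattern (-4, +4, -2), (-5, +0, -5), (+5, +5, -2), (+0, +4, +2) repeated.
step 11: apply (+5, +5, -2) → a=-10, b=41, c=-29
step 12: apply (+0, +4, +2) → a=-10, b=45, c=-27
step 13: apply (-4, +4, -2) → a=-14, b=49, c=-29

a=-14, b=49, c=-29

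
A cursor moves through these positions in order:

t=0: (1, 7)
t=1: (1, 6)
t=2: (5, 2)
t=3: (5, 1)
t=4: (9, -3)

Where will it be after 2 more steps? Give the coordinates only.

The moves between consecutive positions are (+0, -1), (+4, -4), (+0, -1), (+4, -4); they repeat the 2-cycle [(+0, -1), (+4, -4)].
step 5: apply (+0, -1) → (9, -4)
step 6: apply (+4, -4) → (13, -8)

(13, -8)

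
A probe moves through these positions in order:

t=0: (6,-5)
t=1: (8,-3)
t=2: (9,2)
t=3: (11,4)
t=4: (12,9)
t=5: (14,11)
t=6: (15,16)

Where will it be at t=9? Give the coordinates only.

(20,25)

Step-to-step displacements: (+2,+2), (+1,+5), (+2,+2), (+1,+5), (+2,+2), (+1,+5) — a repeating cycle of length 2.
step 7: apply (+2,+2) → (17,18)
step 8: apply (+1,+5) → (18,23)
step 9: apply (+2,+2) → (20,25)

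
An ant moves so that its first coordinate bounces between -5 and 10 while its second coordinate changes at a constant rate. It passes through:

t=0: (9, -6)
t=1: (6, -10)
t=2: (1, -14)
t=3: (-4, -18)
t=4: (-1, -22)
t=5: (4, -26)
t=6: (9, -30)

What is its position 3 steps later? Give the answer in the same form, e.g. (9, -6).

The first coordinate reflects between -5 and 10, moving 5 per step.
  step 7: 9 → 6
  step 8: 6 → 1
  step 9: 1 → -4
The second coordinate changes by -4 each step: at step 9 it is -42.

(-4, -42)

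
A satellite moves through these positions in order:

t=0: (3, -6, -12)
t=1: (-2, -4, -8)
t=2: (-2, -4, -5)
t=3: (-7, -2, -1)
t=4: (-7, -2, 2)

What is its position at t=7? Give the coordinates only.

(-17, 2, 13)

Step-to-step displacements: (-5, +2, +4), (+0, +0, +3), (-5, +2, +4), (+0, +0, +3) — a repeating cycle of length 2.
step 5: apply (-5, +2, +4) → (-12, 0, 6)
step 6: apply (+0, +0, +3) → (-12, 0, 9)
step 7: apply (-5, +2, +4) → (-17, 2, 13)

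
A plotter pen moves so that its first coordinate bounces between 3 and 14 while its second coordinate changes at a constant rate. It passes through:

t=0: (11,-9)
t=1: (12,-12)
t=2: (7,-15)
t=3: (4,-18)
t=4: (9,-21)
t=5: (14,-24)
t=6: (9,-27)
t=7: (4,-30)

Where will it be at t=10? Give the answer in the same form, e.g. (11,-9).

(11,-39)

The first coordinate travels 5 per step and bounces off the walls at 3 and 14.
  step 8: 4 → 7
  step 9: 7 → 12
  step 10: 12 → 11
The second coordinate changes by -3 each step: at step 10 it is -39.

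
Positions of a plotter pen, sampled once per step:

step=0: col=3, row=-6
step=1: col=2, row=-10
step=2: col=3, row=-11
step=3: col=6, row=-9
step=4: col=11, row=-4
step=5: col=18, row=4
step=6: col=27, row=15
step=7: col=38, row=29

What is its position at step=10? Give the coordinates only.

col=83, row=89

Successive displacements: (-1,-4), (+1,-1), (+3,+2), (+5,+5), (+7,+8), (+9,+11), (+11,+14) — each changes by (+2,+3).
step 8: col=38, row=29 + (+13,+17) → col=51, row=46
step 9: col=51, row=46 + (+15,+20) → col=66, row=66
step 10: col=66, row=66 + (+17,+23) → col=83, row=89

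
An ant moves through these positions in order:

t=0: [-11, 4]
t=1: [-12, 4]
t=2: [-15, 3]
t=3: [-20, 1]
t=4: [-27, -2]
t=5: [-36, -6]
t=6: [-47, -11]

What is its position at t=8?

[-75, -24]

First differences are [-1, +0], [-3, -1], [-5, -2], [-7, -3], [-9, -4], [-11, -5]; their common second difference is [-2, -1] (constant acceleration).
step 7: [-47, -11] + [-13, -6] → [-60, -17]
step 8: [-60, -17] + [-15, -7] → [-75, -24]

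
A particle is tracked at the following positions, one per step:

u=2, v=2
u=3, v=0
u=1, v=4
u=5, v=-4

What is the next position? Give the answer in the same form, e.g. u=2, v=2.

u=-3, v=12

Consecutive displacements (+1, -2), (-2, +4), (+4, -8) scale by a factor of -2 each step.
step 4: u=5, v=-4 + (-8, +16) → u=-3, v=12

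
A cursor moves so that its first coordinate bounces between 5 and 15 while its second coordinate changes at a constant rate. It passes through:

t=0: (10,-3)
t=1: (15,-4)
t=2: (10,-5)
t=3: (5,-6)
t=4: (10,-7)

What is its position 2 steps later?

The first coordinate reflects between 5 and 15, moving 5 per step.
  step 5: 10 → 15
  step 6: 15 → 10
The second coordinate changes by -1 each step: at step 6 it is -9.

(10,-9)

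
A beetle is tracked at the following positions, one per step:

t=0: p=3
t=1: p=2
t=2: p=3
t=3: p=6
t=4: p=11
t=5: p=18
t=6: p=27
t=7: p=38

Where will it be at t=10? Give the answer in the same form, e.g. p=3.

Taking differences between consecutive positions: -1, +1, +3, +5, +7, +9, +11. These grow by +2 each step.
step 8: 38 + 13 → p=51
step 9: 51 + 15 → p=66
step 10: 66 + 17 → p=83

p=83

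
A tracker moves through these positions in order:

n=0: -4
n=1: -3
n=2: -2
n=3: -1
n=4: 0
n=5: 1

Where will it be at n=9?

The position changes by +1 every step.
step 6: 1 + 1 → 2
step 7: 2 + 1 → 3
step 8: 3 + 1 → 4
step 9: 4 + 1 → 5

5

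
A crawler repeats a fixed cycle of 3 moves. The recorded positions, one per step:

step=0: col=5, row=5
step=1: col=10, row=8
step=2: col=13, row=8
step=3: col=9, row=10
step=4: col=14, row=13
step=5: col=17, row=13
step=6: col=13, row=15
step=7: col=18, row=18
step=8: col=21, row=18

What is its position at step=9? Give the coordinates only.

col=17, row=20

Step-to-step displacements: (+5, +3), (+3, +0), (-4, +2), (+5, +3), (+3, +0), (-4, +2), (+5, +3), (+3, +0) — a repeating cycle of length 3.
step 9: apply (-4, +2) → col=17, row=20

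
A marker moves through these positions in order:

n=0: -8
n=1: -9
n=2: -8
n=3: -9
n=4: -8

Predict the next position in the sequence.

-9

Step-to-step displacements: -1, +1, -1, +1; each is -1× the previous.
step 5: -8 − 1 → -9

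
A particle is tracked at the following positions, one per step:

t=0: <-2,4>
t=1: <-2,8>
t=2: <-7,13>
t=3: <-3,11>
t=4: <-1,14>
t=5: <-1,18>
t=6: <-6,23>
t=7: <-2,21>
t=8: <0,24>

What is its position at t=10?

The moves between consecutive positions are <+0,+4>, <-5,+5>, <+4,-2>, <+2,+3>, <+0,+4>, <-5,+5>, <+4,-2>, <+2,+3>; they repeat the 4-cycle [<+0,+4>, <-5,+5>, <+4,-2>, <+2,+3>].
step 9: apply <+0,+4> → <0,28>
step 10: apply <-5,+5> → <-5,33>

<-5,33>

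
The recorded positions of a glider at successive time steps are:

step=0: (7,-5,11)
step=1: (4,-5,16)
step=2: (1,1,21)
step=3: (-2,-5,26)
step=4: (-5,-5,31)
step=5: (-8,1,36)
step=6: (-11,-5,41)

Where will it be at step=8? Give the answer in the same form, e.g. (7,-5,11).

First: linear, -3 per step → -17 at step 8.
Second: cycles through -5, -5, 1 every 3 steps. Step 8 lands at position 2 of the cycle → 1.
Third: linear, +5 per step → 51 at step 8.

(-17,1,51)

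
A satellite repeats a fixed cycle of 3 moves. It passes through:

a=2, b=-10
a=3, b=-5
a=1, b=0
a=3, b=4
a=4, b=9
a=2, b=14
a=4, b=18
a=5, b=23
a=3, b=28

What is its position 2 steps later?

a=6, b=37

Differencing gives (+1, +5), (-2, +5), (+2, +4), (+1, +5), (-2, +5), (+2, +4), (+1, +5), (-2, +5). This is the pattern (+1, +5), (-2, +5), (+2, +4) repeated.
step 9: apply (+2, +4) → a=5, b=32
step 10: apply (+1, +5) → a=6, b=37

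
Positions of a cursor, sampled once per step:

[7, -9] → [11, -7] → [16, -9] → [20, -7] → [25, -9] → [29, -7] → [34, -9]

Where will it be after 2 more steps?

[43, -9]

The moves between consecutive positions are [+4, +2], [+5, -2], [+4, +2], [+5, -2], [+4, +2], [+5, -2]; they repeat the 2-cycle [[+4, +2], [+5, -2]].
step 7: apply [+4, +2] → [38, -7]
step 8: apply [+5, -2] → [43, -9]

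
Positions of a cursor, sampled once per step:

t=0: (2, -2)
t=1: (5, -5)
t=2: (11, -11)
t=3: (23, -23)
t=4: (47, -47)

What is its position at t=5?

Consecutive displacements (+3, -3), (+6, -6), (+12, -12), (+24, -24) scale by a factor of 2 each step.
step 5: (47, -47) + (+48, -48) → (95, -95)

(95, -95)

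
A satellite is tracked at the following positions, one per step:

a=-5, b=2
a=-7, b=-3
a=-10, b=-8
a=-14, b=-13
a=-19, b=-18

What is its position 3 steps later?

Taking differences between consecutive positions: (-2, -5), (-3, -5), (-4, -5), (-5, -5). These grow by (-1, +0) each step.
step 5: a=-19, b=-18 + (-6, -5) → a=-25, b=-23
step 6: a=-25, b=-23 + (-7, -5) → a=-32, b=-28
step 7: a=-32, b=-28 + (-8, -5) → a=-40, b=-33

a=-40, b=-33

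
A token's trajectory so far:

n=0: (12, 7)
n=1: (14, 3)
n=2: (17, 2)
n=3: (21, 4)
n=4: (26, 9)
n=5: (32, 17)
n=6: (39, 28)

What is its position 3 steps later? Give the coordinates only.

(66, 79)

First differences are (+2, -4), (+3, -1), (+4, +2), (+5, +5), (+6, +8), (+7, +11); their common second difference is (+1, +3) (constant acceleration).
step 7: (39, 28) + (+8, +14) → (47, 42)
step 8: (47, 42) + (+9, +17) → (56, 59)
step 9: (56, 59) + (+10, +20) → (66, 79)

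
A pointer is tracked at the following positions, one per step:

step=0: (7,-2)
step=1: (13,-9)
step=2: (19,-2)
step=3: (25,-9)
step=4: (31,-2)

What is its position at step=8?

(55,-2)

First: linear, +6 per step → 55 at step 8.
Second: cycles through -2, -9 every 2 steps. Step 8 lands at position 0 of the cycle → -2.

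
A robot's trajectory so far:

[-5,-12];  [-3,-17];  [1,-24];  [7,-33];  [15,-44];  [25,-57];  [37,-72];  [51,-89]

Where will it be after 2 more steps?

First differences are [+2,-5], [+4,-7], [+6,-9], [+8,-11], [+10,-13], [+12,-15], [+14,-17]; their common second difference is [+2,-2] (constant acceleration).
step 8: [51,-89] + [+16,-19] → [67,-108]
step 9: [67,-108] + [+18,-21] → [85,-129]

[85,-129]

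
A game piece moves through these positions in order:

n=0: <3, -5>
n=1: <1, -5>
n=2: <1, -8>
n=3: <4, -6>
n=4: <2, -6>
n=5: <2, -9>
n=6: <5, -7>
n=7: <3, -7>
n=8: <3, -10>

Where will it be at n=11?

Differencing gives <-2, +0>, <+0, -3>, <+3, +2>, <-2, +0>, <+0, -3>, <+3, +2>, <-2, +0>, <+0, -3>. This is the pattern <-2, +0>, <+0, -3>, <+3, +2> repeated.
step 9: apply <+3, +2> → <6, -8>
step 10: apply <-2, +0> → <4, -8>
step 11: apply <+0, -3> → <4, -11>

<4, -11>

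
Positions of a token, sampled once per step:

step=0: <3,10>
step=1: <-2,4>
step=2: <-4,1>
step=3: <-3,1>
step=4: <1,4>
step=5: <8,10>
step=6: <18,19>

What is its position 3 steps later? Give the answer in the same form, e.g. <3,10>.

Taking differences between consecutive positions: <-5,-6>, <-2,-3>, <+1,+0>, <+4,+3>, <+7,+6>, <+10,+9>. These grow by <+3,+3> each step.
step 7: <18,19> + <+13,+12> → <31,31>
step 8: <31,31> + <+16,+15> → <47,46>
step 9: <47,46> + <+19,+18> → <66,64>

<66,64>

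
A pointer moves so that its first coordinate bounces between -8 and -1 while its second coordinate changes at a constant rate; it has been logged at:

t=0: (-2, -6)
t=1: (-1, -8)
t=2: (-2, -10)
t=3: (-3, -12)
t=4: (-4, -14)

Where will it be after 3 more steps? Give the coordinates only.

(-7, -20)

The first coordinate reflects between -8 and -1, moving 1 per step.
  step 5: -4 → -5
  step 6: -5 → -6
  step 7: -6 → -7
The second coordinate changes by -2 each step: at step 7 it is -20.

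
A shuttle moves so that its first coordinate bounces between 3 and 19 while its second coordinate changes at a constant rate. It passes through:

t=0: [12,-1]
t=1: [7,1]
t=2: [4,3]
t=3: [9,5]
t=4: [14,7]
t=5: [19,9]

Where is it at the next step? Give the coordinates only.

[14,11]

The first coordinate reflects between 3 and 19, moving 5 per step.
  step 6: 19 → 14
The second coordinate changes by +2 each step: at step 6 it is 11.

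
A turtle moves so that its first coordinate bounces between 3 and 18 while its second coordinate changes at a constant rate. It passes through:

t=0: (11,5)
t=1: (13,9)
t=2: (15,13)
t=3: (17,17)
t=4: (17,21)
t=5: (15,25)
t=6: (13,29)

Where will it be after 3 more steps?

(7,41)

The first coordinate reflects between 3 and 18, moving 2 per step.
  step 7: 13 → 11
  step 8: 11 → 9
  step 9: 9 → 7
The second coordinate changes by +4 each step: at step 9 it is 41.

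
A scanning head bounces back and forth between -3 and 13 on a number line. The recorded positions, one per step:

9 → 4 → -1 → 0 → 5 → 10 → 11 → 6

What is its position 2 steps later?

The value reflects between -3 and 13, moving 5 per step.
  step 8: 6 → 1
  step 9: 1 → -2

-2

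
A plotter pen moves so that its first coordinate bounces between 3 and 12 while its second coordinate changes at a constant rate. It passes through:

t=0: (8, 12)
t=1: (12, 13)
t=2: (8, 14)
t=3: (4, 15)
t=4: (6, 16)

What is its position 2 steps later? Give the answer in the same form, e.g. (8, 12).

The first coordinate travels 4 per step and bounces off the walls at 3 and 12.
  step 5: 6 → 10
  step 6: 10 → 10
The second coordinate changes by +1 each step: at step 6 it is 18.

(10, 18)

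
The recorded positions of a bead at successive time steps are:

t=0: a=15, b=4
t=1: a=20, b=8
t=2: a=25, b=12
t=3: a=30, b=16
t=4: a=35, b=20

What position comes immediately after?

Constant displacement of (+5, +4) per step.
step 5: a=35, b=20 + (+5, +4) → a=40, b=24

a=40, b=24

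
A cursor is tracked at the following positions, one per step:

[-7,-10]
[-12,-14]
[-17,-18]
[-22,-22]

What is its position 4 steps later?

[-42,-38]

Constant displacement of [-5,-4] per step.
step 4: [-22,-22] + [-5,-4] → [-27,-26]
step 5: [-27,-26] + [-5,-4] → [-32,-30]
step 6: [-32,-30] + [-5,-4] → [-37,-34]
step 7: [-37,-34] + [-5,-4] → [-42,-38]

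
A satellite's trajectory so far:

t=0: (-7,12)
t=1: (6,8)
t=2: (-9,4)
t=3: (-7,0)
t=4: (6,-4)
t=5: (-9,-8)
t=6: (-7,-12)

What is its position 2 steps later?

(-9,-20)

First: cycles through -7, 6, -9 every 3 steps. Step 8 lands at position 2 of the cycle → -9.
Second: linear, -4 per step → -20 at step 8.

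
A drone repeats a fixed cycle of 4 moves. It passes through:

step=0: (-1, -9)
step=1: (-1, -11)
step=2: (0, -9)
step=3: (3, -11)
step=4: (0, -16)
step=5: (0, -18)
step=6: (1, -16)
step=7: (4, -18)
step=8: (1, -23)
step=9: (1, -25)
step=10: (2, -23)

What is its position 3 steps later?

Differencing gives (+0, -2), (+1, +2), (+3, -2), (-3, -5), (+0, -2), (+1, +2), (+3, -2), (-3, -5), (+0, -2), (+1, +2). This is the pattern (+0, -2), (+1, +2), (+3, -2), (-3, -5) repeated.
step 11: apply (+3, -2) → (5, -25)
step 12: apply (-3, -5) → (2, -30)
step 13: apply (+0, -2) → (2, -32)

(2, -32)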